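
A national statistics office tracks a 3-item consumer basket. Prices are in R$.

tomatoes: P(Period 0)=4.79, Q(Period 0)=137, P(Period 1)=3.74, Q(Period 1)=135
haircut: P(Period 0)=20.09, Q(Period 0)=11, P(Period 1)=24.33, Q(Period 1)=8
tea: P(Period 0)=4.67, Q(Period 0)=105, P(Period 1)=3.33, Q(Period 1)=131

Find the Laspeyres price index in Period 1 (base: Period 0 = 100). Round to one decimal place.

82.6

Laspeyres price index uses base-period quantities as weights.
ΣP(Period 1)·Q(Period 0) = 3.74×137 + 24.33×11 + 3.33×105 = 512.38 + 267.63 + 349.65 = 1129.66
ΣP(Period 0)·Q(Period 0) = 4.79×137 + 20.09×11 + 4.67×105 = 656.23 + 220.99 + 490.35 = 1367.57
Index = 1129.66 / 1367.57 × 100 = 82.6034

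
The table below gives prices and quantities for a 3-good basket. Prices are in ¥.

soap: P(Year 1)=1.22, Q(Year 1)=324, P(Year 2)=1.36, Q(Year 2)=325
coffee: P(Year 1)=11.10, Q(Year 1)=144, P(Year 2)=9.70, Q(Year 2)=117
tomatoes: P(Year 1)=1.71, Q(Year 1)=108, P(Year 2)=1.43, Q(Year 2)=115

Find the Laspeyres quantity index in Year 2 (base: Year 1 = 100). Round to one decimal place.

Laspeyres quantity index uses base-period prices as weights.
ΣP(Year 1)·Q(Year 2) = 1.22×325 + 11.10×117 + 1.71×115 = 396.5 + 1298.7 + 196.65 = 1891.85
ΣP(Year 1)·Q(Year 1) = 1.22×324 + 11.10×144 + 1.71×108 = 395.28 + 1598.4 + 184.68 = 2178.36
Index = 1891.85 / 2178.36 × 100 = 86.8474

86.8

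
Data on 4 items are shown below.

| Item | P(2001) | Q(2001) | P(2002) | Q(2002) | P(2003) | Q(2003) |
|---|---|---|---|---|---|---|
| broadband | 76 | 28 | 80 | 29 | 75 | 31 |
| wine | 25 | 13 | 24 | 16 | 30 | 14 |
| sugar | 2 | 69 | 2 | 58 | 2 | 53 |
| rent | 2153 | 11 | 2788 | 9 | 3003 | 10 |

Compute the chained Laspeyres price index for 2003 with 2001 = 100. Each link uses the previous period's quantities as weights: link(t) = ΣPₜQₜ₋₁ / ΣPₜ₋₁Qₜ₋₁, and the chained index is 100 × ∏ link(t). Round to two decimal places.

135.54

Link 2001→2002:
ΣP(2002)Q(2001) = 80×28 + 24×13 + 2×69 + 2788×11 = 2240 + 312 + 138 + 30668 = 33358
ΣP(2001)Q(2001) = 76×28 + 25×13 + 2×69 + 2153×11 = 2128 + 325 + 138 + 23683 = 26274
link = 33358/26274 = 1.269620
Link 2002→2003:
ΣP(2003)Q(2002) = 75×29 + 30×16 + 2×58 + 3003×9 = 2175 + 480 + 116 + 27027 = 29798
ΣP(2002)Q(2002) = 80×29 + 24×16 + 2×58 + 2788×9 = 2320 + 384 + 116 + 25092 = 27912
link = 29798/27912 = 1.067570
Chained index = 100 × 1.269620 × 1.067570 = 135.5408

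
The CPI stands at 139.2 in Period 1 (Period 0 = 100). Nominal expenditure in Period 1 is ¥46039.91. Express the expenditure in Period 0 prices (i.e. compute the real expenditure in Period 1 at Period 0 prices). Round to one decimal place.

33074.6

Real = Nominal ÷ (Index/100) = 46039.91 ÷ (139.2/100)
     = 46039.91 ÷ 1.392 = 33074.6480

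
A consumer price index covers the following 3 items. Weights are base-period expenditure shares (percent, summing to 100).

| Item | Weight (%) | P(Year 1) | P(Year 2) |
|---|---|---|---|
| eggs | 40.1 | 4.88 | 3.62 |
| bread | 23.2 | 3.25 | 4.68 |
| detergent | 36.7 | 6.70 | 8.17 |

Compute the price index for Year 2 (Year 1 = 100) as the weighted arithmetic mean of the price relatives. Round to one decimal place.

eggs: 40.1 × (3.62/4.88) = 40.1 × 0.741803 = 29.7463
bread: 23.2 × (4.68/3.25) = 23.2 × 1.440000 = 33.4080
detergent: 36.7 × (8.17/6.70) = 36.7 × 1.219403 = 44.7521
Index = Σ wᵢ·(p₁ᵢ/p₀ᵢ) = 29.7463 + 33.4080 + 44.7521 = 107.9064

107.9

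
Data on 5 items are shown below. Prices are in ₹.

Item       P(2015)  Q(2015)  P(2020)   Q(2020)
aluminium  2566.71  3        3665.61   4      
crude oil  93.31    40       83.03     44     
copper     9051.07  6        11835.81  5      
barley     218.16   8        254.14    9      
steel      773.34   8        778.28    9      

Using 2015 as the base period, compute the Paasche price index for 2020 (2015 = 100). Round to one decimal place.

126.6

Paasche price index uses current-period quantities as weights.
ΣP(2020)·Q(2020) = 3665.61×4 + 83.03×44 + 11835.81×5 + 254.14×9 + 778.28×9 = 14662.44 + 3653.32 + 59179.05 + 2287.26 + 7004.52 = 86786.59
ΣP(2015)·Q(2020) = 2566.71×4 + 93.31×44 + 9051.07×5 + 218.16×9 + 773.34×9 = 10266.84 + 4105.64 + 45255.35 + 1963.44 + 6960.06 = 68551.33
Index = 86786.59 / 68551.33 × 100 = 126.6009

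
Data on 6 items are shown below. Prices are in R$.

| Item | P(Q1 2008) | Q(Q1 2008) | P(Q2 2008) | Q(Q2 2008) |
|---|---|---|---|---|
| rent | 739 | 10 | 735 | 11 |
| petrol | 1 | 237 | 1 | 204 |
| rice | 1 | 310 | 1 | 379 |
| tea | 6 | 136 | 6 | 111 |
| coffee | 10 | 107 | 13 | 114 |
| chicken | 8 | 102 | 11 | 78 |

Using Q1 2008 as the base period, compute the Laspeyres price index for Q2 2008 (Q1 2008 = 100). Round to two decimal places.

105.52

Laspeyres price index uses base-period quantities as weights.
ΣP(Q2 2008)·Q(Q1 2008) = 735×10 + 1×237 + 1×310 + 6×136 + 13×107 + 11×102 = 7350 + 237 + 310 + 816 + 1391 + 1122 = 11226
ΣP(Q1 2008)·Q(Q1 2008) = 739×10 + 1×237 + 1×310 + 6×136 + 10×107 + 8×102 = 7390 + 237 + 310 + 816 + 1070 + 816 = 10639
Index = 11226 / 10639 × 100 = 105.5174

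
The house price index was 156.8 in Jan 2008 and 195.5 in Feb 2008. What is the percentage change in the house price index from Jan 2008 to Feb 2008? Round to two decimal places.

Change = (195.5 − 156.8) / 156.8 × 100
       = 38.7 / 156.8 × 100 = 24.6811%

24.68%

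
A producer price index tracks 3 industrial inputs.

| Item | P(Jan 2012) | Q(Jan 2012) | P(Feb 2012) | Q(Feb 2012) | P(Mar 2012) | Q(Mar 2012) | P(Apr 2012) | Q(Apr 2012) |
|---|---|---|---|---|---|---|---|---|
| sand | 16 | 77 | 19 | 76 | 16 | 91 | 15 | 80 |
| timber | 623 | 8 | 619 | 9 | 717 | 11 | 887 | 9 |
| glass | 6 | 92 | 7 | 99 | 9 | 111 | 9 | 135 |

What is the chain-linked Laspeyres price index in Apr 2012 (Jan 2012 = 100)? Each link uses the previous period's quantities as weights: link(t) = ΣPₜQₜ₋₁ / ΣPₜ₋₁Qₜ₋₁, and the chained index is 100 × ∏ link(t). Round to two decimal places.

135.75

Link Jan 2012→Feb 2012:
ΣP(Feb 2012)Q(Jan 2012) = 19×77 + 619×8 + 7×92 = 1463 + 4952 + 644 = 7059
ΣP(Jan 2012)Q(Jan 2012) = 16×77 + 623×8 + 6×92 = 1232 + 4984 + 552 = 6768
link = 7059/6768 = 1.042996
Link Feb 2012→Mar 2012:
ΣP(Mar 2012)Q(Feb 2012) = 16×76 + 717×9 + 9×99 = 1216 + 6453 + 891 = 8560
ΣP(Feb 2012)Q(Feb 2012) = 19×76 + 619×9 + 7×99 = 1444 + 5571 + 693 = 7708
link = 8560/7708 = 1.110535
Link Mar 2012→Apr 2012:
ΣP(Apr 2012)Q(Mar 2012) = 15×91 + 887×11 + 9×111 = 1365 + 9757 + 999 = 12121
ΣP(Mar 2012)Q(Mar 2012) = 16×91 + 717×11 + 9×111 = 1456 + 7887 + 999 = 10342
link = 12121/10342 = 1.172017
Chained index = 100 × 1.042996 × 1.110535 × 1.172017 = 135.7528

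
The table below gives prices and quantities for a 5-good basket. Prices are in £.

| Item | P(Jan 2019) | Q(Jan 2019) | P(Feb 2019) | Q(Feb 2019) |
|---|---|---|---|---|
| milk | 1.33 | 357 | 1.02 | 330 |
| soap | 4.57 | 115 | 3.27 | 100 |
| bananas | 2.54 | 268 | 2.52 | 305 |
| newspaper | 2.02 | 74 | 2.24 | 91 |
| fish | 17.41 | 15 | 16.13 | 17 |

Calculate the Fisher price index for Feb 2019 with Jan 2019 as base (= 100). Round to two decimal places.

88.00

Laspeyres component (base-period weights):
ΣP(Feb 2019)Q(Jan 2019) = 1.02×357 + 3.27×115 + 2.52×268 + 2.24×74 + 16.13×15 = 364.14 + 376.05 + 675.36 + 165.76 + 241.95 = 1823.26
ΣP(Jan 2019)Q(Jan 2019) = 1.33×357 + 4.57×115 + 2.54×268 + 2.02×74 + 17.41×15 = 474.81 + 525.55 + 680.72 + 149.48 + 261.15 = 2091.71
L = 1823.26 / 2091.71 × 100 = 87.1660
Paasche component (current-period weights):
ΣP(Feb 2019)Q(Feb 2019) = 1.02×330 + 3.27×100 + 2.52×305 + 2.24×91 + 16.13×17 = 336.6 + 327 + 768.6 + 203.84 + 274.21 = 1910.25
ΣP(Jan 2019)Q(Feb 2019) = 1.33×330 + 4.57×100 + 2.54×305 + 2.02×91 + 17.41×17 = 438.9 + 457 + 774.7 + 183.82 + 295.97 = 2150.39
P = 1910.25 / 2150.39 × 100 = 88.8327
Fisher = √(L × P) = √(87.1660 × 88.8327) = 87.9954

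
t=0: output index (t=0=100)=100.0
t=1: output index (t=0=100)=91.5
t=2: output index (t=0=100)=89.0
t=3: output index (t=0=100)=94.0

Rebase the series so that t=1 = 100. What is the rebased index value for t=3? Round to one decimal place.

102.7

Rebased(t=3) = 94.0 / 91.5 × 100 = 102.7322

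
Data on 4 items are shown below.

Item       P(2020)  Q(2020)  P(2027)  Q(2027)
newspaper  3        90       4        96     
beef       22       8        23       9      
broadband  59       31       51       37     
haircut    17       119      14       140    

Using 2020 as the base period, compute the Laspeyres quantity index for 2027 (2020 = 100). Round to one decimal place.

117.5

Laspeyres quantity index uses base-period prices as weights.
ΣP(2020)·Q(2027) = 3×96 + 22×9 + 59×37 + 17×140 = 288 + 198 + 2183 + 2380 = 5049
ΣP(2020)·Q(2020) = 3×90 + 22×8 + 59×31 + 17×119 = 270 + 176 + 1829 + 2023 = 4298
Index = 5049 / 4298 × 100 = 117.4732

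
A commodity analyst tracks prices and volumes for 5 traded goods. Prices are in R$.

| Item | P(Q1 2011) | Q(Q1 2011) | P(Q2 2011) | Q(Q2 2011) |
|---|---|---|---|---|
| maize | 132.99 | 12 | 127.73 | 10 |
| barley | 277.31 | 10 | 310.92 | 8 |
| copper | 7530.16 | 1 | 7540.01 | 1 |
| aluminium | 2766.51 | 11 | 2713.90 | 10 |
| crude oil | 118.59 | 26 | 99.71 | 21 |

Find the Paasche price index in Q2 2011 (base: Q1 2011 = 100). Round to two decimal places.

Paasche price index uses current-period quantities as weights.
ΣP(Q2 2011)·Q(Q2 2011) = 127.73×10 + 310.92×8 + 7540.01×1 + 2713.90×10 + 99.71×21 = 1277.3 + 2487.36 + 7540.01 + 27139 + 2093.91 = 40537.58
ΣP(Q1 2011)·Q(Q2 2011) = 132.99×10 + 277.31×8 + 7530.16×1 + 2766.51×10 + 118.59×21 = 1329.9 + 2218.48 + 7530.16 + 27665.1 + 2490.39 = 41234.03
Index = 40537.58 / 41234.03 × 100 = 98.3110

98.31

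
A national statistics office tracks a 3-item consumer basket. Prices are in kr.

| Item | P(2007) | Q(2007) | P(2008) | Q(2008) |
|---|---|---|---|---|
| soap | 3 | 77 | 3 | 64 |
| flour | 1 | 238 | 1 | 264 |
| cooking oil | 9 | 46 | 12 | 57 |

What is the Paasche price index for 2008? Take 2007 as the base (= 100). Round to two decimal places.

Paasche price index uses current-period quantities as weights.
ΣP(2008)·Q(2008) = 3×64 + 1×264 + 12×57 = 192 + 264 + 684 = 1140
ΣP(2007)·Q(2008) = 3×64 + 1×264 + 9×57 = 192 + 264 + 513 = 969
Index = 1140 / 969 × 100 = 117.6471

117.65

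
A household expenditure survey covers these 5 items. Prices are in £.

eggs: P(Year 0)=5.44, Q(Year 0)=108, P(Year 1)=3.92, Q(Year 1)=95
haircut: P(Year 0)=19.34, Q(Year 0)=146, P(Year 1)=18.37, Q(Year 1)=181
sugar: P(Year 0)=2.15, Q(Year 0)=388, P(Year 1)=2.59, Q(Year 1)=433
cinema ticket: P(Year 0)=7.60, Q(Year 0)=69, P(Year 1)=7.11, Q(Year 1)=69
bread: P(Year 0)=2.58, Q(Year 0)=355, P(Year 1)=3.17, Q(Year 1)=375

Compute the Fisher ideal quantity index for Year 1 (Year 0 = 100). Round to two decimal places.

113.38

Laspeyres component (base-period weights):
ΣP(Year 0)Q(Year 1) = 5.44×95 + 19.34×181 + 2.15×433 + 7.60×69 + 2.58×375 = 516.8 + 3500.54 + 930.95 + 524.4 + 967.5 = 6440.19
ΣP(Year 0)Q(Year 0) = 5.44×108 + 19.34×146 + 2.15×388 + 7.60×69 + 2.58×355 = 587.52 + 2823.64 + 834.2 + 524.4 + 915.9 = 5685.66
L = 6440.19 / 5685.66 × 100 = 113.2708
Paasche component (current-period weights):
ΣP(Year 1)Q(Year 1) = 3.92×95 + 18.37×181 + 2.59×433 + 7.11×69 + 3.17×375 = 372.4 + 3324.97 + 1121.47 + 490.59 + 1188.75 = 6498.18
ΣP(Year 1)Q(Year 0) = 3.92×108 + 18.37×146 + 2.59×388 + 7.11×69 + 3.17×355 = 423.36 + 2682.02 + 1004.92 + 490.59 + 1125.35 = 5726.24
P = 6498.18 / 5726.24 × 100 = 113.4807
Fisher = √(L × P) = √(113.2708 × 113.4807) = 113.3757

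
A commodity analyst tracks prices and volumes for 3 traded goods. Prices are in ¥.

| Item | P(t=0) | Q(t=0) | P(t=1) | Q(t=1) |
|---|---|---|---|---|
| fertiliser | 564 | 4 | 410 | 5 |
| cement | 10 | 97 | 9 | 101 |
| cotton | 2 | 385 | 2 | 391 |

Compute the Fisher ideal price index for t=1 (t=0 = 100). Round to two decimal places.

Laspeyres component (base-period weights):
ΣP(t=1)Q(t=0) = 410×4 + 9×97 + 2×385 = 1640 + 873 + 770 = 3283
ΣP(t=0)Q(t=0) = 564×4 + 10×97 + 2×385 = 2256 + 970 + 770 = 3996
L = 3283 / 3996 × 100 = 82.1572
Paasche component (current-period weights):
ΣP(t=1)Q(t=1) = 410×5 + 9×101 + 2×391 = 2050 + 909 + 782 = 3741
ΣP(t=0)Q(t=1) = 564×5 + 10×101 + 2×391 = 2820 + 1010 + 782 = 4612
P = 3741 / 4612 × 100 = 81.1145
Fisher = √(L × P) = √(82.1572 × 81.1145) = 81.6342

81.63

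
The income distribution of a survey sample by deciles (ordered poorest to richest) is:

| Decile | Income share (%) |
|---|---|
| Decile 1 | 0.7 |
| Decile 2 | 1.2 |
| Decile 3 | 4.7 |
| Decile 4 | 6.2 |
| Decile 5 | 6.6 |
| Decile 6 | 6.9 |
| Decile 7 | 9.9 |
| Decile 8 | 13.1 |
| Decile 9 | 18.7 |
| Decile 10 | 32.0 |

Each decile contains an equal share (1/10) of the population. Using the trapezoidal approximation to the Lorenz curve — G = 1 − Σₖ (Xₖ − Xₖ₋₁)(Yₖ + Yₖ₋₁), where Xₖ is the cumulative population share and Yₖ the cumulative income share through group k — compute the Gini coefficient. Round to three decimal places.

0.458

Cumulative income shares Yₖ: 0.0070, 0.0190, 0.0660, 0.1280, 0.1940, 0.2630, 0.3620, 0.4930, 0.6800, 1.0000
Σ (Xₖ−Xₖ₋₁)(Yₖ+Yₖ₋₁) = (1/10)(0.0070+0.0000) + (1/10)(0.0190+0.0070) + (1/10)(0.0660+0.0190) + (1/10)(0.1280+0.0660) + (1/10)(0.1940+0.1280) + (1/10)(0.2630+0.1940) + (1/10)(0.3620+0.2630) + (1/10)(0.4930+0.3620) + (1/10)(0.6800+0.4930) + (1/10)(1.0000+0.6800)
  = 0.0007 + 0.0026 + 0.0085 + 0.0194 + 0.0322 + 0.0457 + 0.0625 + 0.0855 + 0.1173 + 0.1680 = 0.5424
G = 1 − 0.5424 = 0.4576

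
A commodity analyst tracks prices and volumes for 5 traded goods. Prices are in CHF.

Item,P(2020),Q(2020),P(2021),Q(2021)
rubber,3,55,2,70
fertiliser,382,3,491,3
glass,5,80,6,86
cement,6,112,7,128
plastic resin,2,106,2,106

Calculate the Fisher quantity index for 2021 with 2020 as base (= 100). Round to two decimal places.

106.20

Laspeyres component (base-period weights):
ΣP(2020)Q(2021) = 3×70 + 382×3 + 5×86 + 6×128 + 2×106 = 210 + 1146 + 430 + 768 + 212 = 2766
ΣP(2020)Q(2020) = 3×55 + 382×3 + 5×80 + 6×112 + 2×106 = 165 + 1146 + 400 + 672 + 212 = 2595
L = 2766 / 2595 × 100 = 106.5896
Paasche component (current-period weights):
ΣP(2021)Q(2021) = 2×70 + 491×3 + 6×86 + 7×128 + 2×106 = 140 + 1473 + 516 + 896 + 212 = 3237
ΣP(2021)Q(2020) = 2×55 + 491×3 + 6×80 + 7×112 + 2×106 = 110 + 1473 + 480 + 784 + 212 = 3059
P = 3237 / 3059 × 100 = 105.8189
Fisher = √(L × P) = √(106.5896 × 105.8189) = 106.2035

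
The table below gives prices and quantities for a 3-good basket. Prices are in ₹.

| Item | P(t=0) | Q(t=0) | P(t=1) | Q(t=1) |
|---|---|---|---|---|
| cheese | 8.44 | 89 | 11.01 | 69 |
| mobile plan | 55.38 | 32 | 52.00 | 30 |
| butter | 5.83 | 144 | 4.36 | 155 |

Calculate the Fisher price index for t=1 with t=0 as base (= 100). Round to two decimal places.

96.23

Laspeyres component (base-period weights):
ΣP(t=1)Q(t=0) = 11.01×89 + 52.00×32 + 4.36×144 = 979.89 + 1664 + 627.84 = 3271.73
ΣP(t=0)Q(t=0) = 8.44×89 + 55.38×32 + 5.83×144 = 751.16 + 1772.16 + 839.52 = 3362.84
L = 3271.73 / 3362.84 × 100 = 97.2907
Paasche component (current-period weights):
ΣP(t=1)Q(t=1) = 11.01×69 + 52.00×30 + 4.36×155 = 759.69 + 1560 + 675.8 = 2995.49
ΣP(t=0)Q(t=1) = 8.44×69 + 55.38×30 + 5.83×155 = 582.36 + 1661.4 + 903.65 = 3147.41
P = 2995.49 / 3147.41 × 100 = 95.1732
Fisher = √(L × P) = √(97.2907 × 95.1732) = 96.2261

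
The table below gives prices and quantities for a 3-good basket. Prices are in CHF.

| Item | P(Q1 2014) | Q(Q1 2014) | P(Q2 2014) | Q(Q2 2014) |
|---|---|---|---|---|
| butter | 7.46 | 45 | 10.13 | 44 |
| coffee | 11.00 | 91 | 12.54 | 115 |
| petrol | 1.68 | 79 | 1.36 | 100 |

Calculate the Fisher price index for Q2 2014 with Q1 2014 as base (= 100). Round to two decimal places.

115.45

Laspeyres component (base-period weights):
ΣP(Q2 2014)Q(Q1 2014) = 10.13×45 + 12.54×91 + 1.36×79 = 455.85 + 1141.14 + 107.44 = 1704.43
ΣP(Q1 2014)Q(Q1 2014) = 7.46×45 + 11.00×91 + 1.68×79 = 335.7 + 1001 + 132.72 = 1469.42
L = 1704.43 / 1469.42 × 100 = 115.9934
Paasche component (current-period weights):
ΣP(Q2 2014)Q(Q2 2014) = 10.13×44 + 12.54×115 + 1.36×100 = 445.72 + 1442.1 + 136 = 2023.82
ΣP(Q1 2014)Q(Q2 2014) = 7.46×44 + 11.00×115 + 1.68×100 = 328.24 + 1265 + 168 = 1761.24
P = 2023.82 / 1761.24 × 100 = 114.9088
Fisher = √(L × P) = √(115.9934 × 114.9088) = 115.4498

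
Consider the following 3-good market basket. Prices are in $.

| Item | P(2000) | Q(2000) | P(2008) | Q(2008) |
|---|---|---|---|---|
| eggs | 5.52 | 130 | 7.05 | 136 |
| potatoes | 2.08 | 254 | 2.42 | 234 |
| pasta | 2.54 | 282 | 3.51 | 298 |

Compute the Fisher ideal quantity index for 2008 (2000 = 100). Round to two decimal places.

101.81

Laspeyres component (base-period weights):
ΣP(2000)Q(2008) = 5.52×136 + 2.08×234 + 2.54×298 = 750.72 + 486.72 + 756.92 = 1994.36
ΣP(2000)Q(2000) = 5.52×130 + 2.08×254 + 2.54×282 = 717.6 + 528.32 + 716.28 = 1962.2
L = 1994.36 / 1962.2 × 100 = 101.6390
Paasche component (current-period weights):
ΣP(2008)Q(2008) = 7.05×136 + 2.42×234 + 3.51×298 = 958.8 + 566.28 + 1045.98 = 2571.06
ΣP(2008)Q(2000) = 7.05×130 + 2.42×254 + 3.51×282 = 916.5 + 614.68 + 989.82 = 2521
P = 2571.06 / 2521 × 100 = 101.9857
Fisher = √(L × P) = √(101.6390 × 101.9857) = 101.8122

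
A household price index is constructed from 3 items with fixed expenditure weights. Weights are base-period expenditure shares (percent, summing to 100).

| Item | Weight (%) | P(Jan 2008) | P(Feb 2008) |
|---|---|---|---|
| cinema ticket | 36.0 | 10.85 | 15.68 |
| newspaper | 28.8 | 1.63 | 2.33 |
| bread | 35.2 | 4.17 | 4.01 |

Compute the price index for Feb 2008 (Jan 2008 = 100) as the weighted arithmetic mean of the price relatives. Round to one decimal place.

cinema ticket: 36.0 × (15.68/10.85) = 36.0 × 1.445161 = 52.0258
newspaper: 28.8 × (2.33/1.63) = 28.8 × 1.429448 = 41.1681
bread: 35.2 × (4.01/4.17) = 35.2 × 0.961631 = 33.8494
Index = Σ wᵢ·(p₁ᵢ/p₀ᵢ) = 52.0258 + 41.1681 + 33.8494 = 127.0433

127.0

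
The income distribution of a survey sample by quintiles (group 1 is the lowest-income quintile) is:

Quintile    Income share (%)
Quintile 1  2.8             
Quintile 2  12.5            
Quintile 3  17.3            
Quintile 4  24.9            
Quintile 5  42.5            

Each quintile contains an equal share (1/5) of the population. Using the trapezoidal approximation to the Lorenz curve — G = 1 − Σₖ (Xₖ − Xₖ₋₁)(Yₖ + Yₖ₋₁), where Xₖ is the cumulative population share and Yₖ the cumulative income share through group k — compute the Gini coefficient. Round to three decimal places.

0.367

Cumulative income shares Yₖ: 0.0280, 0.1530, 0.3260, 0.5750, 1.0000
Σ (Xₖ−Xₖ₋₁)(Yₖ+Yₖ₋₁) = (1/5)(0.0280+0.0000) + (1/5)(0.1530+0.0280) + (1/5)(0.3260+0.1530) + (1/5)(0.5750+0.3260) + (1/5)(1.0000+0.5750)
  = 0.0056 + 0.0362 + 0.0958 + 0.1802 + 0.3150 = 0.6328
G = 1 − 0.6328 = 0.3672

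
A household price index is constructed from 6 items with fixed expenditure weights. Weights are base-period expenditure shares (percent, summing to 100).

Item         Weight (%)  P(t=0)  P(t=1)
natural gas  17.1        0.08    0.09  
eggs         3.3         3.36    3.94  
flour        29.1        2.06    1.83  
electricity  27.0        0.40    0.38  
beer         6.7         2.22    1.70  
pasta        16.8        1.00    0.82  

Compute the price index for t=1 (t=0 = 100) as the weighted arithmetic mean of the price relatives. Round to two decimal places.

93.51

natural gas: 17.1 × (0.09/0.08) = 17.1 × 1.125000 = 19.2375
eggs: 3.3 × (3.94/3.36) = 3.3 × 1.172619 = 3.8696
flour: 29.1 × (1.83/2.06) = 29.1 × 0.888350 = 25.8510
electricity: 27.0 × (0.38/0.40) = 27.0 × 0.950000 = 25.6500
beer: 6.7 × (1.70/2.22) = 6.7 × 0.765766 = 5.1306
pasta: 16.8 × (0.82/1.00) = 16.8 × 0.820000 = 13.7760
Index = Σ wᵢ·(p₁ᵢ/p₀ᵢ) = 19.2375 + 3.8696 + 25.8510 + 25.6500 + 5.1306 + 13.7760 = 93.5147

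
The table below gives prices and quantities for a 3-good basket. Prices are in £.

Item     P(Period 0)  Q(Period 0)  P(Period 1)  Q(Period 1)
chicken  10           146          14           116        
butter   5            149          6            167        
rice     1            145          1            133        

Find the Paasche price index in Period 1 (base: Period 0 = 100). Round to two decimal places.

129.65

Paasche price index uses current-period quantities as weights.
ΣP(Period 1)·Q(Period 1) = 14×116 + 6×167 + 1×133 = 1624 + 1002 + 133 = 2759
ΣP(Period 0)·Q(Period 1) = 10×116 + 5×167 + 1×133 = 1160 + 835 + 133 = 2128
Index = 2759 / 2128 × 100 = 129.6523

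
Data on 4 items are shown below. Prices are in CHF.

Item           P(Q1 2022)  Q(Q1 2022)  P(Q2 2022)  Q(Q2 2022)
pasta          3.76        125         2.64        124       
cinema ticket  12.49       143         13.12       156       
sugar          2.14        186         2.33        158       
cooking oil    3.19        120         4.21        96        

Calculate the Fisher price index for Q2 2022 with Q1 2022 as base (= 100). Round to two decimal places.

103.20

Laspeyres component (base-period weights):
ΣP(Q2 2022)Q(Q1 2022) = 2.64×125 + 13.12×143 + 2.33×186 + 4.21×120 = 330 + 1876.16 + 433.38 + 505.2 = 3144.74
ΣP(Q1 2022)Q(Q1 2022) = 3.76×125 + 12.49×143 + 2.14×186 + 3.19×120 = 470 + 1786.07 + 398.04 + 382.8 = 3036.91
L = 3144.74 / 3036.91 × 100 = 103.5506
Paasche component (current-period weights):
ΣP(Q2 2022)Q(Q2 2022) = 2.64×124 + 13.12×156 + 2.33×158 + 4.21×96 = 327.36 + 2046.72 + 368.14 + 404.16 = 3146.38
ΣP(Q1 2022)Q(Q2 2022) = 3.76×124 + 12.49×156 + 2.14×158 + 3.19×96 = 466.24 + 1948.44 + 338.12 + 306.24 = 3059.04
P = 3146.38 / 3059.04 × 100 = 102.8551
Fisher = √(L × P) = √(103.5506 × 102.8551) = 103.2023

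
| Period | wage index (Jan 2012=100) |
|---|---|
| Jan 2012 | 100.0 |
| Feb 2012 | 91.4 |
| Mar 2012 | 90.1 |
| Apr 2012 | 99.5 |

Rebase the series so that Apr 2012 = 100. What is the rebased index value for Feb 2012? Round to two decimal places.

91.86

Rebased(Feb 2012) = 91.4 / 99.5 × 100 = 91.8593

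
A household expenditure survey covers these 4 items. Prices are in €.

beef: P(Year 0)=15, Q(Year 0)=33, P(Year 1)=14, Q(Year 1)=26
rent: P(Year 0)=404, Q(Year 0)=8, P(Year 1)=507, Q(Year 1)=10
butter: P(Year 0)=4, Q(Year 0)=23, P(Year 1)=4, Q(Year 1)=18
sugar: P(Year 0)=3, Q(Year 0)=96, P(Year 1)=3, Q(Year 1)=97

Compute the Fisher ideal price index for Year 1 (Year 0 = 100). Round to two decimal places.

Laspeyres component (base-period weights):
ΣP(Year 1)Q(Year 0) = 14×33 + 507×8 + 4×23 + 3×96 = 462 + 4056 + 92 + 288 = 4898
ΣP(Year 0)Q(Year 0) = 15×33 + 404×8 + 4×23 + 3×96 = 495 + 3232 + 92 + 288 = 4107
L = 4898 / 4107 × 100 = 119.2598
Paasche component (current-period weights):
ΣP(Year 1)Q(Year 1) = 14×26 + 507×10 + 4×18 + 3×97 = 364 + 5070 + 72 + 291 = 5797
ΣP(Year 0)Q(Year 1) = 15×26 + 404×10 + 4×18 + 3×97 = 390 + 4040 + 72 + 291 = 4793
P = 5797 / 4793 × 100 = 120.9472
Fisher = √(L × P) = √(119.2598 × 120.9472) = 120.1005

120.10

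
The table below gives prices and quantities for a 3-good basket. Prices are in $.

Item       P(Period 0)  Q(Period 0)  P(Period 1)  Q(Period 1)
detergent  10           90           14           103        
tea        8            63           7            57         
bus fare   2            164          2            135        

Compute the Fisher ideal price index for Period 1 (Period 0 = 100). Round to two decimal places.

Laspeyres component (base-period weights):
ΣP(Period 1)Q(Period 0) = 14×90 + 7×63 + 2×164 = 1260 + 441 + 328 = 2029
ΣP(Period 0)Q(Period 0) = 10×90 + 8×63 + 2×164 = 900 + 504 + 328 = 1732
L = 2029 / 1732 × 100 = 117.1478
Paasche component (current-period weights):
ΣP(Period 1)Q(Period 1) = 14×103 + 7×57 + 2×135 = 1442 + 399 + 270 = 2111
ΣP(Period 0)Q(Period 1) = 10×103 + 8×57 + 2×135 = 1030 + 456 + 270 = 1756
P = 2111 / 1756 × 100 = 120.2164
Fisher = √(L × P) = √(117.1478 × 120.2164) = 118.6722

118.67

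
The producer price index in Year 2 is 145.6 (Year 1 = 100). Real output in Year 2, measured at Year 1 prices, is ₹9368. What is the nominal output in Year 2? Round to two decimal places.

Nominal = Real × (Index/100) = 9368 × (145.6/100)
        = 9368 × 1.456 = 13639.8080

13639.81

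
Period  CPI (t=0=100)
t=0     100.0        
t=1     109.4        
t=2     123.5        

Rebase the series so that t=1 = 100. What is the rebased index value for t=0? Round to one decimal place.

91.4

Rebased(t=0) = 100.0 / 109.4 × 100 = 91.4077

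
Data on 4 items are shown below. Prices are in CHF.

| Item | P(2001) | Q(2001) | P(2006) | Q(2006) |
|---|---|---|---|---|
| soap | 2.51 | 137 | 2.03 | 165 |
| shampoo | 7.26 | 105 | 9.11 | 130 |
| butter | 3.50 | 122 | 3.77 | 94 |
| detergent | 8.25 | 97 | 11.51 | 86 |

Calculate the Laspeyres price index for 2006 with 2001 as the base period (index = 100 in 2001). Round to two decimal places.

Laspeyres price index uses base-period quantities as weights.
ΣP(2006)·Q(2001) = 2.03×137 + 9.11×105 + 3.77×122 + 11.51×97 = 278.11 + 956.55 + 459.94 + 1116.47 = 2811.07
ΣP(2001)·Q(2001) = 2.51×137 + 7.26×105 + 3.50×122 + 8.25×97 = 343.87 + 762.3 + 427 + 800.25 = 2333.42
Index = 2811.07 / 2333.42 × 100 = 120.4700

120.47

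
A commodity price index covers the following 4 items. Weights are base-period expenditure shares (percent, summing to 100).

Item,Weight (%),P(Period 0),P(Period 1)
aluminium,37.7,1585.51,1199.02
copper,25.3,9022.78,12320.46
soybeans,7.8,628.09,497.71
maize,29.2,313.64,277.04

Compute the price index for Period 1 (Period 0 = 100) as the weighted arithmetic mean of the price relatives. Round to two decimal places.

aluminium: 37.7 × (1199.02/1585.51) = 37.7 × 0.756236 = 28.5101
copper: 25.3 × (12320.46/9022.78) = 25.3 × 1.365484 = 34.5467
soybeans: 7.8 × (497.71/628.09) = 7.8 × 0.792418 = 6.1809
maize: 29.2 × (277.04/313.64) = 29.2 × 0.883306 = 25.7925
Index = Σ wᵢ·(p₁ᵢ/p₀ᵢ) = 28.5101 + 34.5467 + 6.1809 + 25.7925 = 95.0302

95.03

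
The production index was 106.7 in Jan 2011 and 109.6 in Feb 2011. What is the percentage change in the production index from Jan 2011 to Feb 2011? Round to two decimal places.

Change = (109.6 − 106.7) / 106.7 × 100
       = 2.9 / 106.7 × 100 = 2.7179%

2.72%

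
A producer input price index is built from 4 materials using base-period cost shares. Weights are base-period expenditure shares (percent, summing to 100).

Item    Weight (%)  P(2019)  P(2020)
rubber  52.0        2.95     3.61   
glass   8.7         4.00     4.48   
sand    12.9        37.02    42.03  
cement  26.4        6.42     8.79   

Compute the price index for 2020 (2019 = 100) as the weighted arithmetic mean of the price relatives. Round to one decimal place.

rubber: 52.0 × (3.61/2.95) = 52.0 × 1.223729 = 63.6339
glass: 8.7 × (4.48/4.00) = 8.7 × 1.120000 = 9.7440
sand: 12.9 × (42.03/37.02) = 12.9 × 1.135332 = 14.6458
cement: 26.4 × (8.79/6.42) = 26.4 × 1.369159 = 36.1458
Index = Σ wᵢ·(p₁ᵢ/p₀ᵢ) = 63.6339 + 9.7440 + 14.6458 + 36.1458 = 124.1695

124.2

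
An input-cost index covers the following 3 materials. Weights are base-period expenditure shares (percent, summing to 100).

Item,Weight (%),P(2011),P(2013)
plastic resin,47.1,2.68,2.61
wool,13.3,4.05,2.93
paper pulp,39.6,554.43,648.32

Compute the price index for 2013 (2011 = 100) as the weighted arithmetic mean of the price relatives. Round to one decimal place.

101.8

plastic resin: 47.1 × (2.61/2.68) = 47.1 × 0.973881 = 45.8698
wool: 13.3 × (2.93/4.05) = 13.3 × 0.723457 = 9.6220
paper pulp: 39.6 × (648.32/554.43) = 39.6 × 1.169345 = 46.3061
Index = Σ wᵢ·(p₁ᵢ/p₀ᵢ) = 45.8698 + 9.6220 + 46.3061 = 101.7978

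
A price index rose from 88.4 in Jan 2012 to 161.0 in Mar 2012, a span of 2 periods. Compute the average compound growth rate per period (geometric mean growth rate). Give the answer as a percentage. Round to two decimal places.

34.95%

Growth factor = (161.0/88.4)^(1/2) = (1.821267)^(1/2) = 1.349543
Growth rate = 1.349543 − 1 = 0.349543 = 34.9543%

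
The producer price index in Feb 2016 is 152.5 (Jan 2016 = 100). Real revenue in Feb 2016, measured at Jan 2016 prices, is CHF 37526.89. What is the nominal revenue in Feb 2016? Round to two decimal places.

57228.51

Nominal = Real × (Index/100) = 37526.89 × (152.5/100)
        = 37526.89 × 1.525 = 57228.5072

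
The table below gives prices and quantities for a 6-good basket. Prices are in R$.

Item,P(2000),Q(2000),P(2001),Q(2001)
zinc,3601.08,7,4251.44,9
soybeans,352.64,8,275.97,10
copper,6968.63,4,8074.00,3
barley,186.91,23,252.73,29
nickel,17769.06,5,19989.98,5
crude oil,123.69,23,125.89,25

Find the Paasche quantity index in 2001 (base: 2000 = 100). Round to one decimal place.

Paasche quantity index uses current-period prices as weights.
ΣP(2001)·Q(2001) = 4251.44×9 + 275.97×10 + 8074.00×3 + 252.73×29 + 19989.98×5 + 125.89×25 = 38262.96 + 2759.7 + 24222 + 7329.17 + 99949.9 + 3147.25 = 175670.98
ΣP(2001)·Q(2000) = 4251.44×7 + 275.97×8 + 8074.00×4 + 252.73×23 + 19989.98×5 + 125.89×23 = 29760.08 + 2207.76 + 32296 + 5812.79 + 99949.9 + 2895.47 = 172922
Index = 175670.98 / 172922 × 100 = 101.5897

101.6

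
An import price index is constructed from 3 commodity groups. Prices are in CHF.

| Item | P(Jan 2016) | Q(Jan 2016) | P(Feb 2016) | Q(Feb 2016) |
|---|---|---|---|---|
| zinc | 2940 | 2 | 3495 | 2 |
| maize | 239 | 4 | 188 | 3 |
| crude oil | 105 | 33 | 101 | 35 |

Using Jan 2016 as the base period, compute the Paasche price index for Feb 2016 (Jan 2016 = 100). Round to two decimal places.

Paasche price index uses current-period quantities as weights.
ΣP(Feb 2016)·Q(Feb 2016) = 3495×2 + 188×3 + 101×35 = 6990 + 564 + 3535 = 11089
ΣP(Jan 2016)·Q(Feb 2016) = 2940×2 + 239×3 + 105×35 = 5880 + 717 + 3675 = 10272
Index = 11089 / 10272 × 100 = 107.9537

107.95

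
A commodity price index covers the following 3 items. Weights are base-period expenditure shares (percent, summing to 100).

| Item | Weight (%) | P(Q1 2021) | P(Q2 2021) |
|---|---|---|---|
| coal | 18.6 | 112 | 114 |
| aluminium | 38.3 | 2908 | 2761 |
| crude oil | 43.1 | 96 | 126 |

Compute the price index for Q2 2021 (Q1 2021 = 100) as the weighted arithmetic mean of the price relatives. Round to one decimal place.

coal: 18.6 × (114/112) = 18.6 × 1.017857 = 18.9321
aluminium: 38.3 × (2761/2908) = 38.3 × 0.949450 = 36.3639
crude oil: 43.1 × (126/96) = 43.1 × 1.312500 = 56.5688
Index = Σ wᵢ·(p₁ᵢ/p₀ᵢ) = 18.9321 + 36.3639 + 56.5688 = 111.8648

111.9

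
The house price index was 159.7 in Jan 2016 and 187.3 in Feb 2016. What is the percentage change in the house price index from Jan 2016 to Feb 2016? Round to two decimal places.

Change = (187.3 − 159.7) / 159.7 × 100
       = 27.6 / 159.7 × 100 = 17.2824%

17.28%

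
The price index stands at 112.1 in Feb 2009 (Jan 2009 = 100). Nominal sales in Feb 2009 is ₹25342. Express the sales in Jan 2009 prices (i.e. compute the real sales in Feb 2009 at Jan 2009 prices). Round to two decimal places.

Real = Nominal ÷ (Index/100) = 25342 ÷ (112.1/100)
     = 25342 ÷ 1.121 = 22606.6012

22606.60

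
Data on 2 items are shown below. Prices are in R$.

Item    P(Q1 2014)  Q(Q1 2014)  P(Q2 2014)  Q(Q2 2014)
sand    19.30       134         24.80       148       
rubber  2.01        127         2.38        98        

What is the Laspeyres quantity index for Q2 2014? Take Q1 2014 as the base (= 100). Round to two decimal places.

107.46

Laspeyres quantity index uses base-period prices as weights.
ΣP(Q1 2014)·Q(Q2 2014) = 19.30×148 + 2.01×98 = 2856.4 + 196.98 = 3053.38
ΣP(Q1 2014)·Q(Q1 2014) = 19.30×134 + 2.01×127 = 2586.2 + 255.27 = 2841.47
Index = 3053.38 / 2841.47 × 100 = 107.4578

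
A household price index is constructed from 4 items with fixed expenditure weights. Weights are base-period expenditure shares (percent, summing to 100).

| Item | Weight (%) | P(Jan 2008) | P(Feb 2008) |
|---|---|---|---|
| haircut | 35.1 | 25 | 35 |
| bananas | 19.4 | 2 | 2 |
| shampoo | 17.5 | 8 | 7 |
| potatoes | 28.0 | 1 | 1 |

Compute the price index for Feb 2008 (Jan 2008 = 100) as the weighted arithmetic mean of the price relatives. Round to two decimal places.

111.85

haircut: 35.1 × (35/25) = 35.1 × 1.400000 = 49.1400
bananas: 19.4 × (2/2) = 19.4 × 1.000000 = 19.4000
shampoo: 17.5 × (7/8) = 17.5 × 0.875000 = 15.3125
potatoes: 28.0 × (1/1) = 28.0 × 1.000000 = 28.0000
Index = Σ wᵢ·(p₁ᵢ/p₀ᵢ) = 49.1400 + 19.4000 + 15.3125 + 28.0000 = 111.8525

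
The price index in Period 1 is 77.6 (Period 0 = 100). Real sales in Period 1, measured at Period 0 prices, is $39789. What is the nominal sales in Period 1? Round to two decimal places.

Nominal = Real × (Index/100) = 39789 × (77.6/100)
        = 39789 × 0.776 = 30876.2640

30876.26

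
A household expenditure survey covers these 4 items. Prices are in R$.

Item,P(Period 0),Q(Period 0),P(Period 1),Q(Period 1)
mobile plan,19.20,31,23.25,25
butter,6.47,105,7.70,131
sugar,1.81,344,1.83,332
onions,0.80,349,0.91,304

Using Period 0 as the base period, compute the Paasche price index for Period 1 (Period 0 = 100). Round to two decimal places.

Paasche price index uses current-period quantities as weights.
ΣP(Period 1)·Q(Period 1) = 23.25×25 + 7.70×131 + 1.83×332 + 0.91×304 = 581.25 + 1008.7 + 607.56 + 276.64 = 2474.15
ΣP(Period 0)·Q(Period 1) = 19.20×25 + 6.47×131 + 1.81×332 + 0.80×304 = 480 + 847.57 + 600.92 + 243.2 = 2171.69
Index = 2474.15 / 2171.69 × 100 = 113.9274

113.93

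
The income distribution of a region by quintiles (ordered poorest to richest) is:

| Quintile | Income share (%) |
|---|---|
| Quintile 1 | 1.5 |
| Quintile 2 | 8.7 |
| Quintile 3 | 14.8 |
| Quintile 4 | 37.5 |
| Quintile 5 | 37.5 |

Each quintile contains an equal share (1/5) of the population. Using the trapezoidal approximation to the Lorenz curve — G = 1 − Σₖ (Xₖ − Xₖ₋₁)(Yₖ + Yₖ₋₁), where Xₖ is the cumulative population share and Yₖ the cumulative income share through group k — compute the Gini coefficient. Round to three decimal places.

0.403

Cumulative income shares Yₖ: 0.0150, 0.1020, 0.2500, 0.6250, 1.0000
Σ (Xₖ−Xₖ₋₁)(Yₖ+Yₖ₋₁) = (1/5)(0.0150+0.0000) + (1/5)(0.1020+0.0150) + (1/5)(0.2500+0.1020) + (1/5)(0.6250+0.2500) + (1/5)(1.0000+0.6250)
  = 0.0030 + 0.0234 + 0.0704 + 0.1750 + 0.3250 = 0.5968
G = 1 − 0.5968 = 0.4032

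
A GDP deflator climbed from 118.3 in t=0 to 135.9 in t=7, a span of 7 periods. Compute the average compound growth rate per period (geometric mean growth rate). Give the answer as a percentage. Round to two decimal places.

Growth factor = (135.9/118.3)^(1/7) = (1.148774)^(1/7) = 1.020011
Growth rate = 1.020011 − 1 = 0.020011 = 2.0011%

2.00%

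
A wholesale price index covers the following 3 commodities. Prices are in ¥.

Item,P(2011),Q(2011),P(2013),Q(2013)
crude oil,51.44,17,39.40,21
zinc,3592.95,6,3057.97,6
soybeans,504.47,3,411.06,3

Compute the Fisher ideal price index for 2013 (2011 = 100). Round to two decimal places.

84.54

Laspeyres component (base-period weights):
ΣP(2013)Q(2011) = 39.40×17 + 3057.97×6 + 411.06×3 = 669.8 + 18347.82 + 1233.18 = 20250.8
ΣP(2011)Q(2011) = 51.44×17 + 3592.95×6 + 504.47×3 = 874.48 + 21557.7 + 1513.41 = 23945.59
L = 20250.8 / 23945.59 × 100 = 84.5701
Paasche component (current-period weights):
ΣP(2013)Q(2013) = 39.40×21 + 3057.97×6 + 411.06×3 = 827.4 + 18347.82 + 1233.18 = 20408.4
ΣP(2011)Q(2013) = 51.44×21 + 3592.95×6 + 504.47×3 = 1080.24 + 21557.7 + 1513.41 = 24151.35
P = 20408.4 / 24151.35 × 100 = 84.5021
Fisher = √(L × P) = √(84.5701 × 84.5021) = 84.5361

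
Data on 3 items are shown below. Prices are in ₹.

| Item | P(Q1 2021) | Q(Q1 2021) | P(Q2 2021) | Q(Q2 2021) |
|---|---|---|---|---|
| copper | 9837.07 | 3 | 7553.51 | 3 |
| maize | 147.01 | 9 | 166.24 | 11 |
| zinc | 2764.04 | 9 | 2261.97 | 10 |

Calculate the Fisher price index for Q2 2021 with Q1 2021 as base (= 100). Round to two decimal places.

80.03

Laspeyres component (base-period weights):
ΣP(Q2 2021)Q(Q1 2021) = 7553.51×3 + 166.24×9 + 2261.97×9 = 22660.53 + 1496.16 + 20357.73 = 44514.42
ΣP(Q1 2021)Q(Q1 2021) = 9837.07×3 + 147.01×9 + 2764.04×9 = 29511.21 + 1323.09 + 24876.36 = 55710.66
L = 44514.42 / 55710.66 × 100 = 79.9029
Paasche component (current-period weights):
ΣP(Q2 2021)Q(Q2 2021) = 7553.51×3 + 166.24×11 + 2261.97×10 = 22660.53 + 1828.64 + 22619.7 = 47108.87
ΣP(Q1 2021)Q(Q2 2021) = 9837.07×3 + 147.01×11 + 2764.04×10 = 29511.21 + 1617.11 + 27640.4 = 58768.72
P = 47108.87 / 58768.72 × 100 = 80.1598
Fisher = √(L × P) = √(79.9029 × 80.1598) = 80.0312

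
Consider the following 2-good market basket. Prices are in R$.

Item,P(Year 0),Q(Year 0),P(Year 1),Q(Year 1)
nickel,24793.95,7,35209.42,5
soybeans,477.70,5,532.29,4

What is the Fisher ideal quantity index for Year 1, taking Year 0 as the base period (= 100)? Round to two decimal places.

Laspeyres component (base-period weights):
ΣP(Year 0)Q(Year 1) = 24793.95×5 + 477.70×4 = 123969.75 + 1910.8 = 125880.55
ΣP(Year 0)Q(Year 0) = 24793.95×7 + 477.70×5 = 173557.65 + 2388.5 = 175946.15
L = 125880.55 / 175946.15 × 100 = 71.5449
Paasche component (current-period weights):
ΣP(Year 1)Q(Year 1) = 35209.42×5 + 532.29×4 = 176047.1 + 2129.16 = 178176.26
ΣP(Year 1)Q(Year 0) = 35209.42×7 + 532.29×5 = 246465.94 + 2661.45 = 249127.39
P = 178176.26 / 249127.39 × 100 = 71.5201
Fisher = √(L × P) = √(71.5449 × 71.5201) = 71.5325

71.53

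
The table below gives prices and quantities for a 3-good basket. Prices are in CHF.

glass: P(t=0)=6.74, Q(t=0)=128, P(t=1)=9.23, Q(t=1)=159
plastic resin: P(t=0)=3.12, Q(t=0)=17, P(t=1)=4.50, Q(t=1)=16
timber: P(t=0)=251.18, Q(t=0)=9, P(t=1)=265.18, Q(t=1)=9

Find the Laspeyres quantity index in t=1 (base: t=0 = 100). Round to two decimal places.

106.48

Laspeyres quantity index uses base-period prices as weights.
ΣP(t=0)·Q(t=1) = 6.74×159 + 3.12×16 + 251.18×9 = 1071.66 + 49.92 + 2260.62 = 3382.2
ΣP(t=0)·Q(t=0) = 6.74×128 + 3.12×17 + 251.18×9 = 862.72 + 53.04 + 2260.62 = 3176.38
Index = 3382.2 / 3176.38 × 100 = 106.4797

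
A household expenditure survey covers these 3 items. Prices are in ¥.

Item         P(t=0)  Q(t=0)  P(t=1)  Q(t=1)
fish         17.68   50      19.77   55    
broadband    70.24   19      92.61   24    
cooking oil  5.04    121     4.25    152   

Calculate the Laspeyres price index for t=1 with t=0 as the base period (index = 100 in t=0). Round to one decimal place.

115.3

Laspeyres price index uses base-period quantities as weights.
ΣP(t=1)·Q(t=0) = 19.77×50 + 92.61×19 + 4.25×121 = 988.5 + 1759.59 + 514.25 = 3262.34
ΣP(t=0)·Q(t=0) = 17.68×50 + 70.24×19 + 5.04×121 = 884 + 1334.56 + 609.84 = 2828.4
Index = 3262.34 / 2828.4 × 100 = 115.3422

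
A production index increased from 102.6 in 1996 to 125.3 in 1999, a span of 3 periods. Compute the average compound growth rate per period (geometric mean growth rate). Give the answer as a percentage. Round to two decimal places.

6.89%

Growth factor = (125.3/102.6)^(1/3) = (1.221248)^(1/3) = 1.068894
Growth rate = 1.068894 − 1 = 0.068894 = 6.8894%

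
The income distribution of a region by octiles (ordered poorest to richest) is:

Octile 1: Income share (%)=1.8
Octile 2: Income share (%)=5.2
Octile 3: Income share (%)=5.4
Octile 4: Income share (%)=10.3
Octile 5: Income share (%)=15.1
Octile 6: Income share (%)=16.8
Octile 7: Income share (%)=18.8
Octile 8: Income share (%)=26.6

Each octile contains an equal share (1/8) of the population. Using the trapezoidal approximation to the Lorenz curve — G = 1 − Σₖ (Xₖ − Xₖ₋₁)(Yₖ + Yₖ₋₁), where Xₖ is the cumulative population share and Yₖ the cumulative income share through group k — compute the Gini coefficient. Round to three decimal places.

0.351

Cumulative income shares Yₖ: 0.0180, 0.0700, 0.1240, 0.2270, 0.3780, 0.5460, 0.7340, 1.0000
Σ (Xₖ−Xₖ₋₁)(Yₖ+Yₖ₋₁) = (1/8)(0.0180+0.0000) + (1/8)(0.0700+0.0180) + (1/8)(0.1240+0.0700) + (1/8)(0.2270+0.1240) + (1/8)(0.3780+0.2270) + (1/8)(0.5460+0.3780) + (1/8)(0.7340+0.5460) + (1/8)(1.0000+0.7340)
  = 0.0023 + 0.0110 + 0.0243 + 0.0439 + 0.0756 + 0.1155 + 0.1600 + 0.2167 = 0.6492
G = 1 − 0.6492 = 0.3508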